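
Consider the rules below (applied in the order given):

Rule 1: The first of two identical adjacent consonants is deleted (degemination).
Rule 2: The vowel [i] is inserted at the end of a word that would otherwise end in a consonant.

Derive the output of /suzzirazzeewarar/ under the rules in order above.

suzirazeewarari

Rule 1 (degemination): /zz/ is a geminate; the first /z/ deletes. /zz/ is a geminate; the first /z/ deletes. /suzzirazzeewarar/ → suzirazeewarar.
Rule 2 (final i-epenthesis): the form ends in the consonant /r/, so [i] is inserted word-finally. /suzirazeewarar/ → suzirazeewarari.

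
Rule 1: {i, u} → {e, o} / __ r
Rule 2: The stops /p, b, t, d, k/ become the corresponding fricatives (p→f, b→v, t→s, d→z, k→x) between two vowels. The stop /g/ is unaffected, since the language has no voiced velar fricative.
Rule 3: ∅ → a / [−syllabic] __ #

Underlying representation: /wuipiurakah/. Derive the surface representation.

wuifioraxaha

Rule 1 (pre-rhotic lowering): /u/ is a high vowel immediately before /r/, so it lowers to [o]. /wuipiurakah/ → wuipiorakah.
Rule 2 (intervocalic spirantization): /p/ is a stop between vowels /i/ and /i/, so it spirantizes to the fricative [f]. /k/ is a stop between vowels /a/ and /a/, so it spirantizes to the fricative [x]. /wuipiorakah/ → wuifioraxah.
Rule 3 (final a-epenthesis): the form ends in the consonant /h/, so [a] is inserted word-finally. /wuifioraxah/ → wuifioraxaha.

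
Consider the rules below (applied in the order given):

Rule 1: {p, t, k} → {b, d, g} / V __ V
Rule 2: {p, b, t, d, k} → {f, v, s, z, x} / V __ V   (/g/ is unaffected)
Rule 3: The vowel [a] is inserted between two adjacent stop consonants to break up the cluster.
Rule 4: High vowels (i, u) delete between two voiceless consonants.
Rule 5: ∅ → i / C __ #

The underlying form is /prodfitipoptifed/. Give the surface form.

prodfizivopatfedi

Rule 1 (intervocalic voicing): /t/ is a voiceless stop between vowels /i/ and /i/, so it voices to [d]. /p/ is a voiceless stop between vowels /i/ and /o/, so it voices to [b]. /prodfitipoptifed/ → prodfidiboptifed.
Rule 2 (intervocalic spirantization): /d/ is a stop between vowels /i/ and /i/, so it spirantizes to the fricative [z]. /b/ is a stop between vowels /i/ and /o/, so it spirantizes to the fricative [v]. /prodfidiboptifed/ → prodfizivoptifed.
Rule 3 (stop-cluster a-epenthesis): /p/ and /t/ form a stop–stop cluster, so [a] is inserted between them. /prodfizivoptifed/ → prodfizivopatifed.
Rule 4 (high vowel syncope): /i/ is a high vowel flanked by voiceless consonants /t/ and /f/, so it deletes. /prodfizivopatifed/ → prodfizivopatfed.
Rule 5 (final i-epenthesis): the form ends in the consonant /d/, so [i] is inserted word-finally. /prodfizivopatfed/ → prodfizivopatfedi.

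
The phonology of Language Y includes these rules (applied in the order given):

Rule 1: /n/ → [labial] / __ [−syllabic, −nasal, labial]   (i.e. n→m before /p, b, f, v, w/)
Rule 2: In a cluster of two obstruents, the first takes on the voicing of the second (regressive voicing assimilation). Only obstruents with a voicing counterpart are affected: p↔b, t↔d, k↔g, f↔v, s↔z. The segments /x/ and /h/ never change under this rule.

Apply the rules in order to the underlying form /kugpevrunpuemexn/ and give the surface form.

kukpevrumpuemexn

Rule 1 (nasal place assimilation): /n/ precedes the labial consonant /p/, so it assimilates in place to [m]. /kugpevrunpuemexn/ → kugpevrumpuemexn.
Rule 2 (regressive voicing assimilation): /g/ precedes the voiceless obstruent /p/, so it devoices to [k] by assimilation. /kugpevrumpuemexn/ → kukpevrumpuemexn.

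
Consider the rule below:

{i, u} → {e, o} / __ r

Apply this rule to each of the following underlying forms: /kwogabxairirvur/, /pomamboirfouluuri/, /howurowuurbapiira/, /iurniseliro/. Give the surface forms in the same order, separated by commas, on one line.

kwogabxaerervor, pomamboerfouluori, howorowuorbapiera, iorniselero

/kwogabxairirvur/: /i/ is a high vowel immediately before /r/, so it lowers to [e]. /i/ is a high vowel immediately before /r/, so it lowers to [e]. /u/ is a high vowel immediately before /r/, so it lowers to [o]. → [kwogabxaerervor].
/pomamboirfouluuri/: /i/ is a high vowel immediately before /r/, so it lowers to [e]. /u/ is a high vowel immediately before /r/, so it lowers to [o]. → [pomamboerfouluori].
/howurowuurbapiira/: /u/ is a high vowel immediately before /r/, so it lowers to [o]. /u/ is a high vowel immediately before /r/, so it lowers to [o]. /i/ is a high vowel immediately before /r/, so it lowers to [e]. → [howorowuorbapiera].
/iurniseliro/: /u/ is a high vowel immediately before /r/, so it lowers to [o]. /i/ is a high vowel immediately before /r/, so it lowers to [e]. → [iorniselero].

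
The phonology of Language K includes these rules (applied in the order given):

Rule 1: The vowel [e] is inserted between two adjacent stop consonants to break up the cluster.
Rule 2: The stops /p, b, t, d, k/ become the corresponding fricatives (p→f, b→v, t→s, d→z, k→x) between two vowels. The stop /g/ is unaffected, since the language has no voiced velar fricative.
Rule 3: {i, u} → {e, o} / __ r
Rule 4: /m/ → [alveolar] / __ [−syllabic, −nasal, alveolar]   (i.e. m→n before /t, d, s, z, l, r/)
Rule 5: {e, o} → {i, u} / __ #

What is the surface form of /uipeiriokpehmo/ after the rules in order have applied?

Rule 1 (stop-cluster e-epenthesis): /k/ and /p/ form a stop–stop cluster, so [e] is inserted between them. /uipeiriokpehmo/ → uipeiriokepehmo.
Rule 2 (intervocalic spirantization): /p/ is a stop between vowels /i/ and /e/, so it spirantizes to the fricative [f]. /k/ is a stop between vowels /o/ and /e/, so it spirantizes to the fricative [x]. /p/ is a stop between vowels /e/ and /e/, so it spirantizes to the fricative [f]. /uipeiriokepehmo/ → uifeirioxefehmo.
Rule 3 (pre-rhotic lowering): /i/ is a high vowel immediately before /r/, so it lowers to [e]. /uifeirioxefehmo/ → uifeerioxefehmo.
Rule 4 (nasal place assimilation): no segment meets the environment; /uifeerioxefehmo/ is unchanged.
Rule 5 (final vowel raising): /o/ is a mid vowel in word-final position, so it raises to [u]. /uifeerioxefehmo/ → uifeerioxefehmu.

uifeerioxefehmu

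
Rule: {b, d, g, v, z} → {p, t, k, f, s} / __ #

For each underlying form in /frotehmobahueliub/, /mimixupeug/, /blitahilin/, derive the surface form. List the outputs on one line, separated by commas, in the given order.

frotehmobahueliup, mimixupeuk, blitahilin

/frotehmobahueliub/: /b/ is a voiced obstruent in word-final position, so it devoices to [p]. → [frotehmobahueliup].
/mimixupeug/: /g/ is a voiced obstruent in word-final position, so it devoices to [k]. → [mimixupeuk].
/blitahilin/: the rule's environment is not met; surfaces unchanged as [blitahilin].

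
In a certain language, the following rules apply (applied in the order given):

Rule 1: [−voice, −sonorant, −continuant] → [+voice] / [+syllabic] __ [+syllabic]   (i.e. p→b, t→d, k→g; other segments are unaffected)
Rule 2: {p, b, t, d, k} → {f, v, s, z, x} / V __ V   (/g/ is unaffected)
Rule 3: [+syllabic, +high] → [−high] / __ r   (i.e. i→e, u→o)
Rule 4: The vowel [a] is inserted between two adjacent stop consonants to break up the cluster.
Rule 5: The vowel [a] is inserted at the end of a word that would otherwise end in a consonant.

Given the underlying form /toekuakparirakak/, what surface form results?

Rule 1 (intervocalic voicing): /k/ is a voiceless stop between vowels /e/ and /u/, so it voices to [g]. /k/ is a voiceless stop between vowels /a/ and /a/, so it voices to [g]. /toekuakparirakak/ → toeguakpariragak.
Rule 2 (intervocalic spirantization): no segment meets the environment; /toeguakpariragak/ is unchanged.
Rule 3 (pre-rhotic lowering): /i/ is a high vowel immediately before /r/, so it lowers to [e]. /toeguakpariragak/ → toeguakpareragak.
Rule 4 (stop-cluster a-epenthesis): /k/ and /p/ form a stop–stop cluster, so [a] is inserted between them. /toeguakpareragak/ → toeguakapareragak.
Rule 5 (final a-epenthesis): the form ends in the consonant /k/, so [a] is inserted word-finally. /toeguakapareragak/ → toeguakapareragaka.

toeguakapareragaka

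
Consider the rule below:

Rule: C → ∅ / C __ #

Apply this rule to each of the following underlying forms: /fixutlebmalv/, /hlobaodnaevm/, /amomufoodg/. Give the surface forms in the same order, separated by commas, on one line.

fixutlebmal, hlobaodnaev, amomufood

/fixutlebmalv/: /v/ is the second consonant of a word-final cluster /lv/, so it deletes. → [fixutlebmal].
/hlobaodnaevm/: /m/ is the second consonant of a word-final cluster /vm/, so it deletes. → [hlobaodnaev].
/amomufoodg/: /g/ is the second consonant of a word-final cluster /dg/, so it deletes. → [amomufood].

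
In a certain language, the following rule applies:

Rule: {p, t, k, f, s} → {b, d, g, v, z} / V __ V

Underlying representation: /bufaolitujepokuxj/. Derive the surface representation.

buvaolidujeboguxj

/f/ is a voiceless obstruent between vowels /u/ and /a/, so it voices to [v].
/t/ is a voiceless obstruent between vowels /i/ and /u/, so it voices to [d].
/p/ is a voiceless obstruent between vowels /e/ and /o/, so it voices to [b].
/k/ is a voiceless obstruent between vowels /o/ and /u/, so it voices to [g].
Surface form: [buvaolidujeboguxj].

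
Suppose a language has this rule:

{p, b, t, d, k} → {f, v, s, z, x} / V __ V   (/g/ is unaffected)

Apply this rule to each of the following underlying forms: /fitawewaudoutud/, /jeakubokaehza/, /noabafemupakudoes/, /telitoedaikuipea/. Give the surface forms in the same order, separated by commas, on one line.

fisawewauzousud, jeaxuvoxaehza, noavafemufaxuzoes, telisoezaixuifea

/fitawewaudoutud/: /t/ is a stop between vowels /i/ and /a/, so it spirantizes to the fricative [s]. /d/ is a stop between vowels /u/ and /o/, so it spirantizes to the fricative [z]. /t/ is a stop between vowels /u/ and /u/, so it spirantizes to the fricative [s]. → [fisawewauzousud].
/jeakubokaehza/: /k/ is a stop between vowels /a/ and /u/, so it spirantizes to the fricative [x]. /b/ is a stop between vowels /u/ and /o/, so it spirantizes to the fricative [v]. /k/ is a stop between vowels /o/ and /a/, so it spirantizes to the fricative [x]. → [jeaxuvoxaehza].
/noabafemupakudoes/: /b/ is a stop between vowels /a/ and /a/, so it spirantizes to the fricative [v]. /p/ is a stop between vowels /u/ and /a/, so it spirantizes to the fricative [f]. /k/ is a stop between vowels /a/ and /u/, so it spirantizes to the fricative [x]. /d/ is a stop between vowels /u/ and /o/, so it spirantizes to the fricative [z]. → [noavafemufaxuzoes].
/telitoedaikuipea/: /t/ is a stop between vowels /i/ and /o/, so it spirantizes to the fricative [s]. /d/ is a stop between vowels /e/ and /a/, so it spirantizes to the fricative [z]. /k/ is a stop between vowels /i/ and /u/, so it spirantizes to the fricative [x]. /p/ is a stop between vowels /i/ and /e/, so it spirantizes to the fricative [f]. → [telisoezaixuifea].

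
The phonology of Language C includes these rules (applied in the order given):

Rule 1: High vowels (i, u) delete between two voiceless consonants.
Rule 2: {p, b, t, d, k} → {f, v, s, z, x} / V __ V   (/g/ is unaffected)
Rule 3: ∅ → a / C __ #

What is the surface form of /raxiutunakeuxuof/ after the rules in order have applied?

raxiusunaxeuxuofa

Rule 1 (high vowel syncope): no segment meets the environment; /raxiutunakeuxuof/ is unchanged.
Rule 2 (intervocalic spirantization): /t/ is a stop between vowels /u/ and /u/, so it spirantizes to the fricative [s]. /k/ is a stop between vowels /a/ and /e/, so it spirantizes to the fricative [x]. /raxiutunakeuxuof/ → raxiusunaxeuxuof.
Rule 3 (final a-epenthesis): the form ends in the consonant /f/, so [a] is inserted word-finally. /raxiusunaxeuxuof/ → raxiusunaxeuxuofa.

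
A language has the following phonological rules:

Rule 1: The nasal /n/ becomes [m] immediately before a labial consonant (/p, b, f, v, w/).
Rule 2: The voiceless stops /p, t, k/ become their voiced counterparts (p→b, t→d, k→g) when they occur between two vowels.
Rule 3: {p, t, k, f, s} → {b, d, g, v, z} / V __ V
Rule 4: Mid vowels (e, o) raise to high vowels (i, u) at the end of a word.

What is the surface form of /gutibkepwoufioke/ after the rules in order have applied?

Rule 1 (nasal place assimilation): no segment meets the environment; /gutibkepwoufioke/ is unchanged.
Rule 2 (intervocalic voicing): /t/ is a voiceless stop between vowels /u/ and /i/, so it voices to [d]. /k/ is a voiceless stop between vowels /o/ and /e/, so it voices to [g]. /gutibkepwoufioke/ → gudibkepwoufioge.
Rule 3 (intervocalic voicing): /f/ is a voiceless obstruent between vowels /u/ and /i/, so it voices to [v]. /gudibkepwoufioge/ → gudibkepwouvioge.
Rule 4 (final vowel raising): /e/ is a mid vowel in word-final position, so it raises to [i]. /gudibkepwouvioge/ → gudibkepwouviogi.

gudibkepwouviogi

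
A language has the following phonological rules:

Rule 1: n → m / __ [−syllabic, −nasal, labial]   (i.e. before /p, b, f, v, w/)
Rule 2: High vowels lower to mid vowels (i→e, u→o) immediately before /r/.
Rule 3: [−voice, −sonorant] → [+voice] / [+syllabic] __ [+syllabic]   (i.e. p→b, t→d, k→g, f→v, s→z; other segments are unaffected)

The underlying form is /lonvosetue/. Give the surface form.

lomvozedue

Rule 1 (nasal place assimilation): /n/ precedes the labial consonant /v/, so it assimilates in place to [m]. /lonvosetue/ → lomvosetue.
Rule 2 (pre-rhotic lowering): no segment meets the environment; /lomvosetue/ is unchanged.
Rule 3 (intervocalic voicing): /s/ is a voiceless obstruent between vowels /o/ and /e/, so it voices to [z]. /t/ is a voiceless obstruent between vowels /e/ and /u/, so it voices to [d]. /lomvosetue/ → lomvozedue.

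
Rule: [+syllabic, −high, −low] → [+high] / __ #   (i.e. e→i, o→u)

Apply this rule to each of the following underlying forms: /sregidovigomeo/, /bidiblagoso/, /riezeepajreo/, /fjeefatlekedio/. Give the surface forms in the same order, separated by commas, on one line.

sregidovigomeu, bidiblagosu, riezeepajreu, fjeefatlekediu

/sregidovigomeo/: /o/ is a mid vowel in word-final position, so it raises to [u]. → [sregidovigomeu].
/bidiblagoso/: /o/ is a mid vowel in word-final position, so it raises to [u]. → [bidiblagosu].
/riezeepajreo/: /o/ is a mid vowel in word-final position, so it raises to [u]. → [riezeepajreu].
/fjeefatlekedio/: /o/ is a mid vowel in word-final position, so it raises to [u]. → [fjeefatlekediu].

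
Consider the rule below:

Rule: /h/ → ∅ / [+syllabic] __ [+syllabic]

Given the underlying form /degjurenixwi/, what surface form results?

degjurenixwi

No segment of /degjurenixwi/ meets the structural description of the rule, so the form surfaces unchanged.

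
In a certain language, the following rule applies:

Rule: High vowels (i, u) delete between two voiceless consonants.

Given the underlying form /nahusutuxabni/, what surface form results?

nahstxabni

/u/ is a high vowel flanked by voiceless consonants /h/ and /s/, so it deletes.
/u/ is a high vowel flanked by voiceless consonants /s/ and /t/, so it deletes.
/u/ is a high vowel flanked by voiceless consonants /t/ and /x/, so it deletes.
Surface form: [nahstxabni].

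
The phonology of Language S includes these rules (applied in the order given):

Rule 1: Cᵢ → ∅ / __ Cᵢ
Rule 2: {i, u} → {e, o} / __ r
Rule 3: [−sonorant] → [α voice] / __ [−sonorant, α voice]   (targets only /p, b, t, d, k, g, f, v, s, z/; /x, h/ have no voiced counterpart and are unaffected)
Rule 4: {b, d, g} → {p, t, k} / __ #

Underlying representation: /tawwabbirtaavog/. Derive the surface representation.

Rule 1 (degemination): /ww/ is a geminate; the first /w/ deletes. /bb/ is a geminate; the first /b/ deletes. /tawwabbirtaavog/ → tawabirtaavog.
Rule 2 (pre-rhotic lowering): /i/ is a high vowel immediately before /r/, so it lowers to [e]. /tawabirtaavog/ → tawabertaavog.
Rule 3 (regressive voicing assimilation): no segment meets the environment; /tawabertaavog/ is unchanged.
Rule 4 (final devoicing): /g/ is a voiced stop in word-final position, so it devoices to [k]. /tawabertaavog/ → tawabertaavok.

tawabertaavok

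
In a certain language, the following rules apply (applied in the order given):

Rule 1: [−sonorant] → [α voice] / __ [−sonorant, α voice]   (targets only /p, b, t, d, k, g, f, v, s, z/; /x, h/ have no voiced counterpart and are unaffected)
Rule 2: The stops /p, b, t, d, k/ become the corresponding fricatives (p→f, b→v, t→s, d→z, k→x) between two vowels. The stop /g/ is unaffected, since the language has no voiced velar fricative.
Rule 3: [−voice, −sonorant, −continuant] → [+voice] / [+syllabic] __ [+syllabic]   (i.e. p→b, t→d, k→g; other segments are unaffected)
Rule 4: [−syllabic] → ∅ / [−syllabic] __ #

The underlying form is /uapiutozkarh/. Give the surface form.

Rule 1 (regressive voicing assimilation): /z/ precedes the voiceless obstruent /k/, so it devoices to [s] by assimilation. /uapiutozkarh/ → uapiutoskarh.
Rule 2 (intervocalic spirantization): /p/ is a stop between vowels /a/ and /i/, so it spirantizes to the fricative [f]. /t/ is a stop between vowels /u/ and /o/, so it spirantizes to the fricative [s]. /uapiutoskarh/ → uafiusoskarh.
Rule 3 (intervocalic voicing): no segment meets the environment; /uafiusoskarh/ is unchanged.
Rule 4 (final cluster simplification): /h/ is the second consonant of a word-final cluster /rh/, so it deletes. /uafiusoskarh/ → uafiusoskar.

uafiusoskar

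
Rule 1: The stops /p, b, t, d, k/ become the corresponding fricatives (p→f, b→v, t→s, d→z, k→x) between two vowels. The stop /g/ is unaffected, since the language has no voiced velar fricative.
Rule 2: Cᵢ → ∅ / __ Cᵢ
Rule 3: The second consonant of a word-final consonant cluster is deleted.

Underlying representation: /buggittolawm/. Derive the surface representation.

Rule 1 (intervocalic spirantization): no segment meets the environment; /buggittolawm/ is unchanged.
Rule 2 (degemination): /gg/ is a geminate; the first /g/ deletes. /tt/ is a geminate; the first /t/ deletes. /buggittolawm/ → bugitolawm.
Rule 3 (final cluster simplification): /m/ is the second consonant of a word-final cluster /wm/, so it deletes. /bugitolawm/ → bugitolaw.

bugitolaw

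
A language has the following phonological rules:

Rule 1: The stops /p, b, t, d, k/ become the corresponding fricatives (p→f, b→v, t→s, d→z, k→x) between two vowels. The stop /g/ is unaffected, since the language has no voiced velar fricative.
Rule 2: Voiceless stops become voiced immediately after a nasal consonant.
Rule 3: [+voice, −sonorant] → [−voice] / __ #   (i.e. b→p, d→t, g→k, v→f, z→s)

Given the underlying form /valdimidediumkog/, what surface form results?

valdimizeziumgok

Rule 1 (intervocalic spirantization): /d/ is a stop between vowels /i/ and /e/, so it spirantizes to the fricative [z]. /d/ is a stop between vowels /e/ and /i/, so it spirantizes to the fricative [z]. /valdimidediumkog/ → valdimizeziumkog.
Rule 2 (post-nasal voicing): /k/ is a voiceless stop immediately after the nasal /m/, so it voices to [g]. /valdimizeziumkog/ → valdimizeziumgog.
Rule 3 (final devoicing): /g/ is a voiced obstruent in word-final position, so it devoices to [k]. /valdimizeziumgog/ → valdimizeziumgok.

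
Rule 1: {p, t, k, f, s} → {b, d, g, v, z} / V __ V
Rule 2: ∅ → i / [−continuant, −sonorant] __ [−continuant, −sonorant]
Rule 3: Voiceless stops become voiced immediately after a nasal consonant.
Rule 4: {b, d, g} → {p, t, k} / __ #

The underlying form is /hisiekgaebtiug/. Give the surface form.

Rule 1 (intervocalic voicing): /s/ is a voiceless obstruent between vowels /i/ and /i/, so it voices to [z]. /hisiekgaebtiug/ → hiziekgaebtiug.
Rule 2 (stop-cluster i-epenthesis): /k/ and /g/ form a stop–stop cluster, so [i] is inserted between them. /b/ and /t/ form a stop–stop cluster, so [i] is inserted between them. /hiziekgaebtiug/ → hiziekigaebitiug.
Rule 3 (post-nasal voicing): no segment meets the environment; /hiziekigaebitiug/ is unchanged.
Rule 4 (final devoicing): /g/ is a voiced stop in word-final position, so it devoices to [k]. /hiziekigaebitiug/ → hiziekigaebitiuk.

hiziekigaebitiuk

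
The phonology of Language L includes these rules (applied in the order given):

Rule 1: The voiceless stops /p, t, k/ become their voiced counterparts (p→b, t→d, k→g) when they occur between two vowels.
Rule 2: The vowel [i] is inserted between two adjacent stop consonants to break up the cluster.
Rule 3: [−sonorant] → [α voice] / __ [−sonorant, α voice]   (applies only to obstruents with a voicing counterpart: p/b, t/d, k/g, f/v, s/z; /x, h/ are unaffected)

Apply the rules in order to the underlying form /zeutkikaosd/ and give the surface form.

Rule 1 (intervocalic voicing): /k/ is a voiceless stop between vowels /i/ and /a/, so it voices to [g]. /zeutkikaosd/ → zeutkigaosd.
Rule 2 (stop-cluster i-epenthesis): /t/ and /k/ form a stop–stop cluster, so [i] is inserted between them. /zeutkigaosd/ → zeutikigaosd.
Rule 3 (regressive voicing assimilation): /s/ precedes the voiced obstruent /d/, so it voices to [z] by assimilation. /zeutikigaosd/ → zeutikigaozd.

zeutikigaozd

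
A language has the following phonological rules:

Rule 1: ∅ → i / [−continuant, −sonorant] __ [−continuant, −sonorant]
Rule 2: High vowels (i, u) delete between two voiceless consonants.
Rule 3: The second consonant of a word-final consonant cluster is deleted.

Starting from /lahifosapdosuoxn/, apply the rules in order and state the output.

lahfosapidosuox

Rule 1 (stop-cluster i-epenthesis): /p/ and /d/ form a stop–stop cluster, so [i] is inserted between them. /lahifosapdosuoxn/ → lahifosapidosuoxn.
Rule 2 (high vowel syncope): /i/ is a high vowel flanked by voiceless consonants /h/ and /f/, so it deletes. /lahifosapidosuoxn/ → lahfosapidosuoxn.
Rule 3 (final cluster simplification): /n/ is the second consonant of a word-final cluster /xn/, so it deletes. /lahfosapidosuoxn/ → lahfosapidosuox.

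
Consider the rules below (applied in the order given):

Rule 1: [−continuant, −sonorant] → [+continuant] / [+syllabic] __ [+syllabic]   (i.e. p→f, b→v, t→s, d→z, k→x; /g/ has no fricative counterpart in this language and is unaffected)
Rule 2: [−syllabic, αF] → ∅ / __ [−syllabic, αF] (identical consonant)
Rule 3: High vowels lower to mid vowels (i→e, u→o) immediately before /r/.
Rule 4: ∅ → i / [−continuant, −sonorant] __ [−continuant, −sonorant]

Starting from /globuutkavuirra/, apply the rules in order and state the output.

Rule 1 (intervocalic spirantization): /b/ is a stop between vowels /o/ and /u/, so it spirantizes to the fricative [v]. /globuutkavuirra/ → glovuutkavuirra.
Rule 2 (degemination): /rr/ is a geminate; the first /r/ deletes. /glovuutkavuirra/ → glovuutkavuira.
Rule 3 (pre-rhotic lowering): /i/ is a high vowel immediately before /r/, so it lowers to [e]. /glovuutkavuira/ → glovuutkavuera.
Rule 4 (stop-cluster i-epenthesis): /t/ and /k/ form a stop–stop cluster, so [i] is inserted between them. /glovuutkavuera/ → glovuutikavuera.

glovuutikavuera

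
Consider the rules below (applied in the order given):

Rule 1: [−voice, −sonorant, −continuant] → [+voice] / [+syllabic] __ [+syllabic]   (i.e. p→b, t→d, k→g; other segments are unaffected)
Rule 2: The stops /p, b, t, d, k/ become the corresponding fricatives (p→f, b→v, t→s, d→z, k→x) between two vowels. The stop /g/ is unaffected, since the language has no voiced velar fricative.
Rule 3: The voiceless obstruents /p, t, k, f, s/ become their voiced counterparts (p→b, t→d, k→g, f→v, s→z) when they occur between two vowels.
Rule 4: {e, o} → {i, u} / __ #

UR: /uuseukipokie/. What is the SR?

Rule 1 (intervocalic voicing): /k/ is a voiceless stop between vowels /u/ and /i/, so it voices to [g]. /p/ is a voiceless stop between vowels /i/ and /o/, so it voices to [b]. /k/ is a voiceless stop between vowels /o/ and /i/, so it voices to [g]. /uuseukipokie/ → uuseugibogie.
Rule 2 (intervocalic spirantization): /b/ is a stop between vowels /i/ and /o/, so it spirantizes to the fricative [v]. /uuseugibogie/ → uuseugivogie.
Rule 3 (intervocalic voicing): /s/ is a voiceless obstruent between vowels /u/ and /e/, so it voices to [z]. /uuseugivogie/ → uuzeugivogie.
Rule 4 (final vowel raising): /e/ is a mid vowel in word-final position, so it raises to [i]. /uuzeugivogie/ → uuzeugivogii.

uuzeugivogii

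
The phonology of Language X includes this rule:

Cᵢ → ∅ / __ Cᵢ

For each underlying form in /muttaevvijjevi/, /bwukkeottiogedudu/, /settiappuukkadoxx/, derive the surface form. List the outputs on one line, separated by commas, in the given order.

/muttaevvijjevi/: /tt/ is a geminate; the first /t/ deletes. /vv/ is a geminate; the first /v/ deletes. /jj/ is a geminate; the first /j/ deletes. → [mutaevijevi].
/bwukkeottiogedudu/: /kk/ is a geminate; the first /k/ deletes. /tt/ is a geminate; the first /t/ deletes. → [bwukeotiogedudu].
/settiappuukkadoxx/: /tt/ is a geminate; the first /t/ deletes. /pp/ is a geminate; the first /p/ deletes. /kk/ is a geminate; the first /k/ deletes. /xx/ is a geminate; the first /x/ deletes. → [setiapuukadox].

mutaevijevi, bwukeotiogedudu, setiapuukadox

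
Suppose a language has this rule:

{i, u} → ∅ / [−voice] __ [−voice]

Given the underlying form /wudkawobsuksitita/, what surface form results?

wudkawobskstta

/u/ is a high vowel flanked by voiceless consonants /s/ and /k/, so it deletes.
/i/ is a high vowel flanked by voiceless consonants /s/ and /t/, so it deletes.
/i/ is a high vowel flanked by voiceless consonants /t/ and /t/, so it deletes.
The other instance of /u/ does not occur in the required environment and remains unchanged.
Surface form: [wudkawobskstta].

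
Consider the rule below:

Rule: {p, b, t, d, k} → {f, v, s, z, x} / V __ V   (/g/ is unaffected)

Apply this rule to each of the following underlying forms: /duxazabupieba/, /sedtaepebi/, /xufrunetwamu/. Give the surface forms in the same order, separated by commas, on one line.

/duxazabupieba/: /b/ is a stop between vowels /a/ and /u/, so it spirantizes to the fricative [v]. /p/ is a stop between vowels /u/ and /i/, so it spirantizes to the fricative [f]. /b/ is a stop between vowels /e/ and /a/, so it spirantizes to the fricative [v]. → [duxazavufieva].
/sedtaepebi/: /p/ is a stop between vowels /e/ and /e/, so it spirantizes to the fricative [f]. /b/ is a stop between vowels /e/ and /i/, so it spirantizes to the fricative [v]. → [sedtaefevi].
/xufrunetwamu/: the rule's environment is not met; surfaces unchanged as [xufrunetwamu].

duxazavufieva, sedtaefevi, xufrunetwamu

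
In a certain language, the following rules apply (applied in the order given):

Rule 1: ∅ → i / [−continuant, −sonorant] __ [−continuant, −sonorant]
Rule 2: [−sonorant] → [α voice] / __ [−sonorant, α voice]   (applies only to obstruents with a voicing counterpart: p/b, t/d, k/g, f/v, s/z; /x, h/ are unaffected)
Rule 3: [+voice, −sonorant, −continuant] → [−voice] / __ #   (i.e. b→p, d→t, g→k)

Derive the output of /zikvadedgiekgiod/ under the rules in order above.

zigvadedigiekigiot

Rule 1 (stop-cluster i-epenthesis): /d/ and /g/ form a stop–stop cluster, so [i] is inserted between them. /k/ and /g/ form a stop–stop cluster, so [i] is inserted between them. /zikvadedgiekgiod/ → zikvadedigiekigiod.
Rule 2 (regressive voicing assimilation): /k/ precedes the voiced obstruent /v/, so it voices to [g] by assimilation. /zikvadedigiekigiod/ → zigvadedigiekigiod.
Rule 3 (final devoicing): /d/ is a voiced stop in word-final position, so it devoices to [t]. /zigvadedigiekigiod/ → zigvadedigiekigiot.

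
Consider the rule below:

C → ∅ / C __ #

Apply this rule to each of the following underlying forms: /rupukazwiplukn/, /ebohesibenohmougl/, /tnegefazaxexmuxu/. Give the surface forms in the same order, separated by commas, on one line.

/rupukazwiplukn/: /n/ is the second consonant of a word-final cluster /kn/, so it deletes. → [rupukazwipluk].
/ebohesibenohmougl/: /l/ is the second consonant of a word-final cluster /gl/, so it deletes. → [ebohesibenohmoug].
/tnegefazaxexmuxu/: the rule's environment is not met; surfaces unchanged as [tnegefazaxexmuxu].

rupukazwipluk, ebohesibenohmoug, tnegefazaxexmuxu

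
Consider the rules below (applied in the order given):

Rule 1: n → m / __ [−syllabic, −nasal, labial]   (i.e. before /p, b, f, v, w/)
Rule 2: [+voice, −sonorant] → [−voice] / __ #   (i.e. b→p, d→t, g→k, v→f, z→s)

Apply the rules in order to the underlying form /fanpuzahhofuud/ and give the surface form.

fampuzahhofuut

Rule 1 (nasal place assimilation): /n/ precedes the labial consonant /p/, so it assimilates in place to [m]. /fanpuzahhofuud/ → fampuzahhofuud.
Rule 2 (final devoicing): /d/ is a voiced obstruent in word-final position, so it devoices to [t]. /fampuzahhofuud/ → fampuzahhofuut.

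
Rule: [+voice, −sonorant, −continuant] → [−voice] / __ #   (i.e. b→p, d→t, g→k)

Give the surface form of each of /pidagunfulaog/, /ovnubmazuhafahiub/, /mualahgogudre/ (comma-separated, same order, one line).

/pidagunfulaog/: /g/ is a voiced stop in word-final position, so it devoices to [k]. → [pidagunfulaok].
/ovnubmazuhafahiub/: /b/ is a voiced stop in word-final position, so it devoices to [p]. → [ovnubmazuhafahiup].
/mualahgogudre/: the rule's environment is not met; surfaces unchanged as [mualahgogudre].

pidagunfulaok, ovnubmazuhafahiup, mualahgogudre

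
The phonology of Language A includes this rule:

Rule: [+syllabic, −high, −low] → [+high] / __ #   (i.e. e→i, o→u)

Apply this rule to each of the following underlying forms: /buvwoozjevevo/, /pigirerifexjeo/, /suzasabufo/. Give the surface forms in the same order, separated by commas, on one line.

/buvwoozjevevo/: /o/ is a mid vowel in word-final position, so it raises to [u]. → [buvwoozjevevu].
/pigirerifexjeo/: /o/ is a mid vowel in word-final position, so it raises to [u]. → [pigirerifexjeu].
/suzasabufo/: /o/ is a mid vowel in word-final position, so it raises to [u]. → [suzasabufu].

buvwoozjevevu, pigirerifexjeu, suzasabufu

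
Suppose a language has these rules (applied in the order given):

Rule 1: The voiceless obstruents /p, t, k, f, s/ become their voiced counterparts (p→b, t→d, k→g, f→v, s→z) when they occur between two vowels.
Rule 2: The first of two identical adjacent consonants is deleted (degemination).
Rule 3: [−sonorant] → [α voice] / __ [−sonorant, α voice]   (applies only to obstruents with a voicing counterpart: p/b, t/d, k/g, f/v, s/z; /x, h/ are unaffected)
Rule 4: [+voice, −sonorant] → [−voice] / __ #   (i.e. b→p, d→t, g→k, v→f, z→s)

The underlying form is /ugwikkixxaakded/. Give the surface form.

ugwikixaagdet

Rule 1 (intervocalic voicing): no segment meets the environment; /ugwikkixxaakded/ is unchanged.
Rule 2 (degemination): /kk/ is a geminate; the first /k/ deletes. /xx/ is a geminate; the first /x/ deletes. /ugwikkixxaakded/ → ugwikixaakded.
Rule 3 (regressive voicing assimilation): /k/ precedes the voiced obstruent /d/, so it voices to [g] by assimilation. /ugwikixaakded/ → ugwikixaagded.
Rule 4 (final devoicing): /d/ is a voiced obstruent in word-final position, so it devoices to [t]. /ugwikixaagded/ → ugwikixaagdet.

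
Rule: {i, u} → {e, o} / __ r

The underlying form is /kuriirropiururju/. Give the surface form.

/u/ is a high vowel immediately before /r/, so it lowers to [o].
/i/ is a high vowel immediately before /r/, so it lowers to [e].
/u/ is a high vowel immediately before /r/, so it lowers to [o].
/u/ is a high vowel immediately before /r/, so it lowers to [o].
The other instances of /i/, /u/ do not occur in the required environment and remain unchanged.
Surface form: [korierropiororju].

korierropiororju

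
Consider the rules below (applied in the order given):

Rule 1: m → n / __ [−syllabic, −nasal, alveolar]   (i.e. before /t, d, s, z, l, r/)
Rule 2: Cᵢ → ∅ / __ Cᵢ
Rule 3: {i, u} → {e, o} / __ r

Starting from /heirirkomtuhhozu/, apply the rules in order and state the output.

Rule 1 (nasal place assimilation): /m/ precedes the alveolar consonant /t/, so it assimilates in place to [n]. /heirirkomtuhhozu/ → heirirkontuhhozu.
Rule 2 (degemination): /hh/ is a geminate; the first /h/ deletes. /heirirkontuhhozu/ → heirirkontuhozu.
Rule 3 (pre-rhotic lowering): /i/ is a high vowel immediately before /r/, so it lowers to [e]. /i/ is a high vowel immediately before /r/, so it lowers to [e]. /heirirkontuhozu/ → heererkontuhozu.

heererkontuhozu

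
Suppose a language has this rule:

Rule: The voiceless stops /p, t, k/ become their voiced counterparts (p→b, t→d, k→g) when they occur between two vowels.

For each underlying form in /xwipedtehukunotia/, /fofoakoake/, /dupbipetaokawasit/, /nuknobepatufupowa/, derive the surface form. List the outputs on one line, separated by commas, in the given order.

/xwipedtehukunotia/: /p/ is a voiceless stop between vowels /i/ and /e/, so it voices to [b]. /k/ is a voiceless stop between vowels /u/ and /u/, so it voices to [g]. /t/ is a voiceless stop between vowels /o/ and /i/, so it voices to [d]. → [xwibedtehugunodia].
/fofoakoake/: /k/ is a voiceless stop between vowels /a/ and /o/, so it voices to [g]. /k/ is a voiceless stop between vowels /a/ and /e/, so it voices to [g]. → [fofoagoage].
/dupbipetaokawasit/: /p/ is a voiceless stop between vowels /i/ and /e/, so it voices to [b]. /t/ is a voiceless stop between vowels /e/ and /a/, so it voices to [d]. /k/ is a voiceless stop between vowels /o/ and /a/, so it voices to [g]. → [dupbibedaogawasit].
/nuknobepatufupowa/: /p/ is a voiceless stop between vowels /e/ and /a/, so it voices to [b]. /t/ is a voiceless stop between vowels /a/ and /u/, so it voices to [d]. /p/ is a voiceless stop between vowels /u/ and /o/, so it voices to [b]. → [nuknobebadufubowa].

xwibedtehugunodia, fofoagoage, dupbibedaogawasit, nuknobebadufubowa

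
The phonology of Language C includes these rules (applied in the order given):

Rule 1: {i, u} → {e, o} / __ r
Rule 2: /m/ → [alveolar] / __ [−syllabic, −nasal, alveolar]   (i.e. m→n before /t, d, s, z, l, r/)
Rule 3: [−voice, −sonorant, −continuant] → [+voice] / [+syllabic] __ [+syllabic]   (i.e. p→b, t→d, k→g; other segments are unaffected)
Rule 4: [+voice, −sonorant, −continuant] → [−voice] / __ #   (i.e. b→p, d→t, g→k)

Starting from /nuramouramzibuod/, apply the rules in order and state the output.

Rule 1 (pre-rhotic lowering): /u/ is a high vowel immediately before /r/, so it lowers to [o]. /u/ is a high vowel immediately before /r/, so it lowers to [o]. /nuramouramzibuod/ → noramooramzibuod.
Rule 2 (nasal place assimilation): /m/ precedes the alveolar consonant /z/, so it assimilates in place to [n]. /noramooramzibuod/ → noramooranzibuod.
Rule 3 (intervocalic voicing): no segment meets the environment; /noramooranzibuod/ is unchanged.
Rule 4 (final devoicing): /d/ is a voiced stop in word-final position, so it devoices to [t]. /noramooranzibuod/ → noramooranzibuot.

noramooranzibuot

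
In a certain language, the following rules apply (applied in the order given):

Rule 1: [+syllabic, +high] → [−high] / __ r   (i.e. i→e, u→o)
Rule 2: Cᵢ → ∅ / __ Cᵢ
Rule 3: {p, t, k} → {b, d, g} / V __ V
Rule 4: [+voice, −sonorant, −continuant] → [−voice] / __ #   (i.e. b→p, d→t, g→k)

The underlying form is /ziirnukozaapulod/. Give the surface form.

Rule 1 (pre-rhotic lowering): /i/ is a high vowel immediately before /r/, so it lowers to [e]. /ziirnukozaapulod/ → ziernukozaapulod.
Rule 2 (degemination): no segment meets the environment; /ziernukozaapulod/ is unchanged.
Rule 3 (intervocalic voicing): /k/ is a voiceless stop between vowels /u/ and /o/, so it voices to [g]. /p/ is a voiceless stop between vowels /a/ and /u/, so it voices to [b]. /ziernukozaapulod/ → ziernugozaabulod.
Rule 4 (final devoicing): /d/ is a voiced stop in word-final position, so it devoices to [t]. /ziernugozaabulod/ → ziernugozaabulot.

ziernugozaabulot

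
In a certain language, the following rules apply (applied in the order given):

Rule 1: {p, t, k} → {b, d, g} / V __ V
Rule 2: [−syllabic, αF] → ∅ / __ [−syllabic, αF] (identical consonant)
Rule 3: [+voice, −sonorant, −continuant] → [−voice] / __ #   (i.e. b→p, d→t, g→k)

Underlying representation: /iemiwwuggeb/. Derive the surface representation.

Rule 1 (intervocalic voicing): no segment meets the environment; /iemiwwuggeb/ is unchanged.
Rule 2 (degemination): /ww/ is a geminate; the first /w/ deletes. /gg/ is a geminate; the first /g/ deletes. /iemiwwuggeb/ → iemiwugeb.
Rule 3 (final devoicing): /b/ is a voiced stop in word-final position, so it devoices to [p]. /iemiwugeb/ → iemiwugep.

iemiwugep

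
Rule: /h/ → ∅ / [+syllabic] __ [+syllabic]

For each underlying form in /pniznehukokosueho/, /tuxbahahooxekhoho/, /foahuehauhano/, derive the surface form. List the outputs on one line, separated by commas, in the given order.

/pniznehukokosueho/: /h/ occurs between vowels /e/ and /u/, so it deletes. /h/ occurs between vowels /e/ and /o/, so it deletes. → [pnizneukokosueo].
/tuxbahahooxekhoho/: /h/ occurs between vowels /a/ and /a/, so it deletes. /h/ occurs between vowels /a/ and /o/, so it deletes. /h/ occurs between vowels /o/ and /o/, so it deletes. → [tuxbaaooxekhoo].
/foahuehauhano/: /h/ occurs between vowels /a/ and /u/, so it deletes. /h/ occurs between vowels /e/ and /a/, so it deletes. /h/ occurs between vowels /u/ and /a/, so it deletes. → [foaueauano].

pnizneukokosueo, tuxbaaooxekhoo, foaueauano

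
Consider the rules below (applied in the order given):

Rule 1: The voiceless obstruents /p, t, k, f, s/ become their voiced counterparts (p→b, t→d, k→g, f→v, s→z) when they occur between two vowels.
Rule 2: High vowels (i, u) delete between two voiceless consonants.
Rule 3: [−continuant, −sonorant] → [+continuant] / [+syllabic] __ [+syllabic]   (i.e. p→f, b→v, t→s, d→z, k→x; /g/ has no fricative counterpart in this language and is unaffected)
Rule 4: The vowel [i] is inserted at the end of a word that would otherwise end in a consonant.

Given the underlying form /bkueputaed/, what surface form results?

bkuevuzaedi

Rule 1 (intervocalic voicing): /p/ is a voiceless obstruent between vowels /e/ and /u/, so it voices to [b]. /t/ is a voiceless obstruent between vowels /u/ and /a/, so it voices to [d]. /bkueputaed/ → bkuebudaed.
Rule 2 (high vowel syncope): no segment meets the environment; /bkuebudaed/ is unchanged.
Rule 3 (intervocalic spirantization): /b/ is a stop between vowels /e/ and /u/, so it spirantizes to the fricative [v]. /d/ is a stop between vowels /u/ and /a/, so it spirantizes to the fricative [z]. /bkuebudaed/ → bkuevuzaed.
Rule 4 (final i-epenthesis): the form ends in the consonant /d/, so [i] is inserted word-finally. /bkuevuzaed/ → bkuevuzaedi.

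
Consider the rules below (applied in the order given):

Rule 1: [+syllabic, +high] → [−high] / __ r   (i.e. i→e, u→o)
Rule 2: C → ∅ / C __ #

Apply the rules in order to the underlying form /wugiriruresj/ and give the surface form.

wugererores

Rule 1 (pre-rhotic lowering): /i/ is a high vowel immediately before /r/, so it lowers to [e]. /i/ is a high vowel immediately before /r/, so it lowers to [e]. /u/ is a high vowel immediately before /r/, so it lowers to [o]. /wugiriruresj/ → wugereroresj.
Rule 2 (final cluster simplification): /j/ is the second consonant of a word-final cluster /sj/, so it deletes. /wugereroresj/ → wugererores.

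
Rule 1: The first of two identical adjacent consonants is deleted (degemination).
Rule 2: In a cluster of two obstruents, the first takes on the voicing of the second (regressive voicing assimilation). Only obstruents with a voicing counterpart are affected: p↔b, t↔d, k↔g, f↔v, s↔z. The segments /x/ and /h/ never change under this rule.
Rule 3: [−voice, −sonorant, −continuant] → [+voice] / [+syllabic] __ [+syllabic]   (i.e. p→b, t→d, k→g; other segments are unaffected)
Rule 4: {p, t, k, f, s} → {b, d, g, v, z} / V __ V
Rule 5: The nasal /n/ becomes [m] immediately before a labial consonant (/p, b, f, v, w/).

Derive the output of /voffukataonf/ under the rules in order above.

Rule 1 (degemination): /ff/ is a geminate; the first /f/ deletes. /voffukataonf/ → vofukataonf.
Rule 2 (regressive voicing assimilation): no segment meets the environment; /vofukataonf/ is unchanged.
Rule 3 (intervocalic voicing): /k/ is a voiceless stop between vowels /u/ and /a/, so it voices to [g]. /t/ is a voiceless stop between vowels /a/ and /a/, so it voices to [d]. /vofukataonf/ → vofugadaonf.
Rule 4 (intervocalic voicing): /f/ is a voiceless obstruent between vowels /o/ and /u/, so it voices to [v]. /vofugadaonf/ → vovugadaonf.
Rule 5 (nasal place assimilation): /n/ precedes the labial consonant /f/, so it assimilates in place to [m]. /vovugadaonf/ → vovugadaomf.

vovugadaomf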